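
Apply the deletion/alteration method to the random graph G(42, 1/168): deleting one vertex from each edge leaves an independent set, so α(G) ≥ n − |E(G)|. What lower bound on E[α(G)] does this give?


E[|E(G)|] = C(42, 2)·p = 861 · (1/168) = 41/8.
E[α(G)] ≥ n − E[|E(G)|] = 42 − 41/8 = 295/8.
Numerically: ≈ 36.875000.
(This is only a lower bound; the true E[α(G)] may be larger.)

E[α(G)] ≥ 295/8 ≈ 36.875000.


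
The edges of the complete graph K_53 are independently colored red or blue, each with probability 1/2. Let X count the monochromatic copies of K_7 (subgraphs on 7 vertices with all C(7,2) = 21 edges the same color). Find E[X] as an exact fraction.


Let X = Σ_S X_S over the C(53, 7) = 154143080 subsets S of size 7, where X_S = 1 if the K_7 on S is monochromatic.
For a fixed S, the K_7 on S has C(7, 2) = 21 edges. P[all 21 edges red] = (1/2)^21, and likewise for blue, so P[monochromatic] = 2·(1/2)^21 = 2^{1 − 21} = 1/1048576.
Summing: E[X] = C(53, 7) · 2^{1 − 21} = 154143080 · 1/1048576 = 19267885/131072.
Numerically: E[X] ≈ 147.002296.

E[X] = C(53,7)·2^(1−C(7,2)) = 19267885/131072 ≈ 147.002296.


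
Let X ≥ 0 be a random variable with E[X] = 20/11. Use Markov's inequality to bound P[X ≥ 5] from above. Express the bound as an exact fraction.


μ = E[X] = 20/11, a = 5.
Markov: P[X ≥ 5] ≤ μ/a = (20/11)/5 = 4/11.
Numerically: ≈ 0.36364.
(Since a = 5 > μ = 1.81818, the bound 4/11 is < 1 and informative.)

P[X ≥ 5] ≤ 4/11 ≈ 0.36364.


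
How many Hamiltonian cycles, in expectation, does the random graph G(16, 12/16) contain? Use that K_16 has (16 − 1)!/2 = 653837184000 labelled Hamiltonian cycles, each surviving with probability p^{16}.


K_16 has (16 − 1)!/2 = 653837184000 labelled Hamiltonian cycles.
For each such Hamiltonian cycle H, let X_H = 1 if all 16 edges of H are present in G. Then P[X_H = 1] = p^{16} = (3/4)^{16} = 43046721/4294967296.
By linearity of expectation: E[X] = Σ_H E[X_H] = 653837184000 · p^{16} = 653837184000 · 43046721/4294967296 = 27485885585032875/4194304.
Numerically: E[X] ≈ 6.55315e+09.

E[X] = 653837184000 · (3/4)^{16} = 27485885585032875/4194304 ≈ 6.55315e+09.


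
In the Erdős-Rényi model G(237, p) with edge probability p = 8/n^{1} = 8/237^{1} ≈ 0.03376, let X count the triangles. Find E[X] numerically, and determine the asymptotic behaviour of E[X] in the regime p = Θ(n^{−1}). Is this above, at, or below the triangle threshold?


Number of potential triangles: C(237, 3) = 2190670.
Each occurs with probability p³ ≈ (0.03376)³ ≈ 3.846139e-05.
By linearity: E[X] = C(237, 3)·p³ ≈ 2190670 · 3.846139e-05 ≈ 84.2562.
Here α = 1, so p = 8/n is exactly at the triangle threshold p ~ 1/n. Asymptotically E[X] → c³/6 = 8³/6 = 256/3 ≈ 85.3333, a bounded constant. In this regime the triangle count is asymptotically Poisson(c³/6).

E[X] ≈ 84.2562; in regime p = Θ(1/n^{1}) E[X] stays bounded (at the triangle threshold p ~ 1/n).


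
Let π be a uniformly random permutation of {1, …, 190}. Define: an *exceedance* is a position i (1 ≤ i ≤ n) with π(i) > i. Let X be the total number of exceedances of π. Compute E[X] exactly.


Write X = Σ_{i=1}^{190} X_i, where X_i = 1_{π(i) > i}.
For each fixed i, π(i) is uniform over {1, …, 190} (marginal of a uniform permutation), so P[π(i) > i] = (n − i)/n. Summing: Σ_{i=1}^{190} (n − i)/n = (0 + 1 + … + 189)/190 = 190(190 − 1)/(2·190) = (190 − 1)/2.
Hence E[X] = Σ_{i=1}^{190} (190 − i)/190 = 189/2 ≈ 94.500000.

E[X] = 189/2 = 94.500000.


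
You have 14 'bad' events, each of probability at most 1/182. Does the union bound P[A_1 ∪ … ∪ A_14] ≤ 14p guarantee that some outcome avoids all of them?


Union bound: P[∪_{i=1}^{14} A_i] ≤ Σ_i P[A_i] ≤ 14·p = 14·(1/182) = 1/13.
Numerically: 1/13 ≈ 0.077.
Is 1/13 < 1? YES.
Since P[∪ A_i] ≤ 1/13 < 1, the complement has P[∩ A_i^c] ≥ 1 − 1/13 = 12/13 > 0, so some outcome avoids every A_i.

14·p = 1/13 ≈ 0.077; existence CERTIFIED by the union bound.


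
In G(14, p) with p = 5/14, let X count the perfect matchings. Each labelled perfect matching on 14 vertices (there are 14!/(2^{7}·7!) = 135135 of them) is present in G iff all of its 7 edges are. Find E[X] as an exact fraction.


K_14 has 14!/(2^{7}·7!) = 135135 labelled perfect matchings.
For each such perfect matching H, let X_H = 1 if all 7 edges of H are present in G. Then P[X_H = 1] = p^{7} = (5/14)^{7} = 78125/105413504.
Summing the indicators: E[X] = Σ_H E[X_H] = 135135 · p^{7} = 135135 · 78125/105413504 = 1508203125/15059072.
Numerically: E[X] ≈ 100.15.

E[X] = 135135 · (5/14)^{7} = 1508203125/15059072 ≈ 100.15.


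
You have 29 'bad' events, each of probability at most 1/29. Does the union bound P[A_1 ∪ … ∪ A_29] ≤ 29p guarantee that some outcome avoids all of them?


Union bound: P[∪_{i=1}^{29} A_i] ≤ Σ_i P[A_i] ≤ 29·p = 29·(1/29) = 1.
Numerically: 1 ≈ 1.000.
Is 1 < 1? NO.
Since the bound 1 is ≥ 1, the union bound is uninformative here; it does NOT by itself certify existence.

29·p = 1 ≈ 1.000; existence NOT certified by the union bound.


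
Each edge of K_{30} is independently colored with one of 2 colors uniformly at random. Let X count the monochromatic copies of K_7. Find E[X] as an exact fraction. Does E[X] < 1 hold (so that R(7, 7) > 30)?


E[X] = C(30, 7) · 2^{1 − 21} = 2035800 · 2^{−20} = 2035800/1048576.
As a reduced fraction: E[X] = 254475/131072 ≈ 1.9414902.
Is E[X] < 1? NO.
Since E[X] ≥ 1, the first-moment bound is inconclusive at n = 30; it does NOT by itself certify R(7, 7) > 30.

E[X] = 254475/131072 ≈ 1.9414902; E[X] ≥ 1; first-moment method inconclusive here.


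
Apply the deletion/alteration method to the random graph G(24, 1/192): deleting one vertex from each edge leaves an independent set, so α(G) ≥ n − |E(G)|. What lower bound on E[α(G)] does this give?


E[|E(G)|] = C(24, 2)·p = 276 · (1/192) = 23/16.
E[α(G)] ≥ n − E[|E(G)|] = 24 − 23/16 = 361/16.
Numerically: ≈ 22.5625.
(This is only a lower bound; the true E[α(G)] may be larger.)

E[α(G)] ≥ 361/16 ≈ 22.5625.


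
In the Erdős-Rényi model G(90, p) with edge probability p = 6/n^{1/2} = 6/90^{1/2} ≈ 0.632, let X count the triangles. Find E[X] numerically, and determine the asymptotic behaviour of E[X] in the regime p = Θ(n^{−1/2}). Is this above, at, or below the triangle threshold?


Number of potential triangles: C(90, 3) = 117480.
Each occurs with probability p³ ≈ (0.632)³ ≈ 2.52982e-01.
By linearity: E[X] = C(90, 3)·p³ ≈ 117480 · 2.52982e-01 ≈ 29720.350.
Since α = 1/2 < 1, p = c/n^{1/2} ≫ 1/n is above the triangle threshold p ~ 1/n. Asymptotically E[X] ~ (c³/6)·n^{3(1−α)} = (6³/6)·n^{1.5} → ∞; triangles are abundant w.h.p.

E[X] ≈ 29720.350; in regime p = Θ(1/n^{1/2}) E[X] diverges (above the triangle threshold p ~ 1/n).


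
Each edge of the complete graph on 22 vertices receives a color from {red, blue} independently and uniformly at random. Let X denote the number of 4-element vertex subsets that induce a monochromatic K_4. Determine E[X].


Let X = Σ_S X_S over the C(22, 4) = 7315 subsets S of size 4, where X_S = 1 if the K_4 on S is monochromatic.
For a fixed S, the K_4 on S has C(4, 2) = 6 edges. P[all 6 edges red] = (1/2)^6, and likewise for blue, so P[monochromatic] = 2·(1/2)^6 = 2^{1 − 6} = 1/32.
Summing: E[X] = C(22, 4) · 2^{1 − 6} = 7315 · 1/32 = 7315/32.
Numerically: E[X] ≈ 228.59375.

E[X] = C(22,4)·2^(1−C(4,2)) = 7315/32 ≈ 228.59375.


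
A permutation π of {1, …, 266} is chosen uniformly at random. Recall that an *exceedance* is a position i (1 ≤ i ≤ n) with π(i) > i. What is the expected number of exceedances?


Write X = Σ_{i=1}^{266} X_i, where X_i = 1_{π(i) > i}.
For each fixed i, π(i) is uniform over {1, …, 266} (marginal of a uniform permutation), so P[π(i) > i] = (n − i)/n. Summing: Σ_{i=1}^{266} (n − i)/n = (0 + 1 + … + 265)/266 = 266(266 − 1)/(2·266) = (266 − 1)/2.
Hence E[X] = Σ_{i=1}^{266} (266 − i)/266 = 265/2 ≈ 132.50000.

E[X] = 265/2 = 132.50000.


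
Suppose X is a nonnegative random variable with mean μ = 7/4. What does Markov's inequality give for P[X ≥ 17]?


μ = E[X] = 7/4, a = 17.
Markov: P[X ≥ 17] ≤ μ/a = (7/4)/17 = 7/68.
Numerically: ≈ 0.102941.
(Since a = 17 > μ = 1.750000, the bound 7/68 is < 1 and informative.)

P[X ≥ 17] ≤ 7/68 ≈ 0.102941.


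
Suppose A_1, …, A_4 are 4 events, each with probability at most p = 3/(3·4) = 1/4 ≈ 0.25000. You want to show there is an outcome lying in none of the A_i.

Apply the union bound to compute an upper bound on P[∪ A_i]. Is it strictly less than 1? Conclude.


Union bound: P[∪_{i=1}^{4} A_i] ≤ Σ_i P[A_i] ≤ 4·p = 4·(1/4) = 1.
Numerically: 1 ≈ 1.00000.
Is 1 < 1? NO.
Since the bound 1 is ≥ 1, the union bound is uninformative here; it does NOT by itself certify existence.

4·p = 1 ≈ 1.00000; existence NOT certified by the union bound.


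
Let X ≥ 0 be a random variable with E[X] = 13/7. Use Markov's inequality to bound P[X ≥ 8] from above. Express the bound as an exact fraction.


μ = E[X] = 13/7, a = 8.
Markov: P[X ≥ 8] ≤ μ/a = (13/7)/8 = 13/56.
Numerically: ≈ 0.2321.
(Since a = 8 > μ = 1.8571, the bound 13/56 is < 1 and informative.)

P[X ≥ 8] ≤ 13/56 ≈ 0.2321.


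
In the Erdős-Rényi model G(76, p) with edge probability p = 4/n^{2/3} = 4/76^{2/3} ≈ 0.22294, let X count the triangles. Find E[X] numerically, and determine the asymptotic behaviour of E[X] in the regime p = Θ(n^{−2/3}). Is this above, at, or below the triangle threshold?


Number of potential triangles: C(76, 3) = 70300.
Each occurs with probability p³ ≈ (0.22294)³ ≈ 1.1080332e-02.
By linearity: E[X] = C(76, 3)·p³ ≈ 70300 · 1.1080332e-02 ≈ 778.94737.
Since α = 2/3 < 1, p = c/n^{2/3} ≫ 1/n is above the triangle threshold p ~ 1/n. Asymptotically E[X] ~ (c³/6)·n^{3(1−α)} = (4³/6)·n^{1} → ∞; triangles are abundant w.h.p.

E[X] ≈ 778.94737; in regime p = Θ(1/n^{2/3}) E[X] diverges (above the triangle threshold p ~ 1/n).


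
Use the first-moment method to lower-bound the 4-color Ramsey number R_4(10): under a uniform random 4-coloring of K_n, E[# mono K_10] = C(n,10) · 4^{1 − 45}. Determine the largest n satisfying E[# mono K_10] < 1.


We need C(n, 10) · 4^{1 − 45} < 1, i.e. C(n, 10) < 4^{45 − 1} = 309485009821345068724781056.
Check values of n near the boundary:
  n = 2018: C(2018, 10) = 301820606687612220663963508; 301820606687612220663963508 < 309485009821345068724781056? YES
  n = 2019: C(2019, 10) = 303322949179835278009229628; 303322949179835278009229628 < 309485009821345068724781056? YES
  n = 2020: C(2020, 10) = 304832018578739931133653656; 304832018578739931133653656 < 309485009821345068724781056? YES
  n = 2021: C(2021, 10) = 306347841644770462864800616; 306347841644770462864800616 < 309485009821345068724781056? YES
  n = 2022: C(2022, 10) = 307870445231474093395937796; 307870445231474093395937796 < 309485009821345068724781056? YES
  n = 2023: C(2023, 10) = 309399856285778485315440716; 309399856285778485315440716 < 309485009821345068724781056? YES
  n = 2024: C(2024, 10) = 310936101848269937576192656; 310936101848269937576192656 < 309485009821345068724781056? NO
  n = 2025: C(2025, 10) = 312479209053472269772600560; 312479209053472269772600560 < 309485009821345068724781056? NO
The largest n with C(n, 10) < 309485009821345068724781056 is n = 2023 (where E[X] = 77349964071444621328860179/77371252455336267181195264 ≈ 0.999725). Hence R_4(10) > 2023, i.e. R_4(10) ≥ 2024.

Largest n = 2023; hence R_4(10) > 2023.


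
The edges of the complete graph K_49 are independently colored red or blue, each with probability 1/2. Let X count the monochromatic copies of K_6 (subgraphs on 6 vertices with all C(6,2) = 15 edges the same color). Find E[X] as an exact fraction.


Let X = Σ_S X_S over the C(49, 6) = 13983816 subsets S of size 6, where X_S = 1 if the K_6 on S is monochromatic.
For a fixed S, the K_6 on S has C(6, 2) = 15 edges. P[all 15 edges red] = (1/2)^15, and likewise for blue, so P[monochromatic] = 2·(1/2)^15 = 2^{1 − 15} = 1/16384.
Summing: E[X] = C(49, 6) · 2^{1 − 15} = 13983816 · 1/16384 = 1747977/2048.
Numerically: E[X] ≈ 853.504.

E[X] = C(49,6)·2^(1−C(6,2)) = 1747977/2048 ≈ 853.504.


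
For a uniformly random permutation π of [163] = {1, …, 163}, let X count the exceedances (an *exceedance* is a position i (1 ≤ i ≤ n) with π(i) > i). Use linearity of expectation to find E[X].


Write X = Σ_{i=1}^{163} X_i, where X_i = 1_{π(i) > i}.
For each fixed i, π(i) is uniform over {1, …, 163} (marginal of a uniform permutation), so P[π(i) > i] = (n − i)/n. Summing: Σ_{i=1}^{163} (n − i)/n = (0 + 1 + … + 162)/163 = 163(163 − 1)/(2·163) = (163 − 1)/2.
Hence E[X] = Σ_{i=1}^{163} (163 − i)/163 = 81 ≈ 81.0000.

E[X] = 81 = 81.0000.


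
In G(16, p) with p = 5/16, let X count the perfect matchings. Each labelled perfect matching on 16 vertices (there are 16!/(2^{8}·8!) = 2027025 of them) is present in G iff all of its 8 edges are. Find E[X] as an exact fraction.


K_16 has 16!/(2^{8}·8!) = 2027025 labelled perfect matchings.
For each such perfect matching H, let X_H = 1 if all 8 edges of H are present in G. Then P[X_H = 1] = p^{8} = (5/16)^{8} = 390625/4294967296.
Summing the indicators: E[X] = Σ_H E[X_H] = 2027025 · p^{8} = 2027025 · 390625/4294967296 = 791806640625/4294967296.
Numerically: E[X] ≈ 184.4.

E[X] = 2027025 · (5/16)^{8} = 791806640625/4294967296 ≈ 184.4.


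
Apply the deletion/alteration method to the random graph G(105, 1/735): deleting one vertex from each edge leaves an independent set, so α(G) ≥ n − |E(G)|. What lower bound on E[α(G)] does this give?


E[|E(G)|] = C(105, 2)·p = 5460 · (1/735) = 52/7.
E[α(G)] ≥ n − E[|E(G)|] = 105 − 52/7 = 683/7.
Numerically: ≈ 97.5714.
(This is only a lower bound; the true E[α(G)] may be larger.)

E[α(G)] ≥ 683/7 ≈ 97.5714.


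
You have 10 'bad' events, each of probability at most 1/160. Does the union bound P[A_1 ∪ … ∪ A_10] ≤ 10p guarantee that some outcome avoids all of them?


Union bound: P[∪_{i=1}^{10} A_i] ≤ Σ_i P[A_i] ≤ 10·p = 10·(1/160) = 1/16.
Numerically: 1/16 ≈ 0.062500.
Is 1/16 < 1? YES.
Since P[∪ A_i] ≤ 1/16 < 1, the complement has P[∩ A_i^c] ≥ 1 − 1/16 = 15/16 > 0, so some outcome avoids every A_i.

10·p = 1/16 ≈ 0.062500; existence CERTIFIED by the union bound.


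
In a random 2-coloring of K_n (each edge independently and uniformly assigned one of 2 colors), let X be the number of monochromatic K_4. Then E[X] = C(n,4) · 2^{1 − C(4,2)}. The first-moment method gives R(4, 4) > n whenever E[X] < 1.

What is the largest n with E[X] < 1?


We need C(n, 4) · 2^{1 − 6} < 1, i.e. C(n, 4) < 2^{6 − 1} = 32.
Check values of n near the boundary:
  n = 4: C(4, 4) = 1; 1 < 32? YES
  n = 5: C(5, 4) = 5; 5 < 32? YES
  n = 6: C(6, 4) = 15; 15 < 32? YES
  n = 7: C(7, 4) = 35; 35 < 32? NO
The largest n with C(n, 4) < 32 is n = 6 (where E[X] = 15/32 ≈ 0.4687500). Hence R(4, 4) > 6, i.e. R(4, 4) ≥ 7.

Largest n = 6; hence R(4, 4) > 6.


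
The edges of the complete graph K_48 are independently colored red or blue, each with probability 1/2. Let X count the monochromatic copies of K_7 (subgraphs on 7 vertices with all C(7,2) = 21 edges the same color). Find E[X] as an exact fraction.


Let X = Σ_S X_S over the C(48, 7) = 73629072 subsets S of size 7, where X_S = 1 if the K_7 on S is monochromatic.
For a fixed S, the K_7 on S has C(7, 2) = 21 edges. P[all 21 edges red] = (1/2)^21, and likewise for blue, so P[monochromatic] = 2·(1/2)^21 = 2^{1 − 21} = 1/1048576.
Summing: E[X] = C(48, 7) · 2^{1 − 21} = 73629072 · 1/1048576 = 4601817/65536.
Numerically: E[X] ≈ 70.21815.

E[X] = C(48,7)·2^(1−C(7,2)) = 4601817/65536 ≈ 70.21815.


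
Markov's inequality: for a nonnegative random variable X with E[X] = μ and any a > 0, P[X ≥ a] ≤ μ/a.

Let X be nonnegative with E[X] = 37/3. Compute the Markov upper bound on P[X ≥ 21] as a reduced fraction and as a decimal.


μ = E[X] = 37/3, a = 21.
Markov: P[X ≥ 21] ≤ μ/a = (37/3)/21 = 37/63.
Numerically: ≈ 0.5873.
(Since a = 21 > μ = 12.3333, the bound 37/63 is < 1 and informative.)

P[X ≥ 21] ≤ 37/63 ≈ 0.5873.


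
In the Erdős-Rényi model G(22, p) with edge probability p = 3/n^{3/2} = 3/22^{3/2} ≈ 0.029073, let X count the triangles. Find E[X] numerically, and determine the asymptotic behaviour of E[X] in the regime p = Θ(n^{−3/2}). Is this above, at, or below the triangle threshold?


Number of potential triangles: C(22, 3) = 1540.
Each occurs with probability p³ ≈ (0.029073)³ ≈ 2.4573199e-05.
By linearity: E[X] = C(22, 3)·p³ ≈ 1540 · 2.4573199e-05 ≈ 0.03784.
Since α = 3/2 > 1, p = c/n^{3/2} = o(1/n) is below the triangle threshold p ~ 1/n. Asymptotically E[X] ~ (c³/6)·n^{3(1−α)} = (3³/6)·n^{-1.5} → 0, so by Markov's inequality G has no triangles w.h.p.

E[X] ≈ 0.03784; in regime p = Θ(1/n^{3/2}) E[X] tends to 0 (below the triangle threshold p ~ 1/n).


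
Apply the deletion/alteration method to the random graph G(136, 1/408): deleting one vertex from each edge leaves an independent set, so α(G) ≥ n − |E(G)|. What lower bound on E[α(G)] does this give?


E[|E(G)|] = C(136, 2)·p = 9180 · (1/408) = 45/2.
E[α(G)] ≥ n − E[|E(G)|] = 136 − 45/2 = 227/2.
Numerically: ≈ 113.50000.
(This is only a lower bound; the true E[α(G)] may be larger.)

E[α(G)] ≥ 227/2 ≈ 113.50000.


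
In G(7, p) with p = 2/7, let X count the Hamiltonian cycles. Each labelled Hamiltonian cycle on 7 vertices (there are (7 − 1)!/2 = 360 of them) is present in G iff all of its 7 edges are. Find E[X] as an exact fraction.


K_7 has (7 − 1)!/2 = 360 labelled Hamiltonian cycles.
For each such Hamiltonian cycle H, let X_H = 1 if all 7 edges of H are present in G. Then P[X_H = 1] = p^{7} = (2/7)^{7} = 128/823543.
By linearity: E[X] = Σ_H E[X_H] = 360 · p^{7} = 360 · 128/823543 = 46080/823543.
Numerically: E[X] ≈ 0.055953.

E[X] = 360 · (2/7)^{7} = 46080/823543 ≈ 0.055953.


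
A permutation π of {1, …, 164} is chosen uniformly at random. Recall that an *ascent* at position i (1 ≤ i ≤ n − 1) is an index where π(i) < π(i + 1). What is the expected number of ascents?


Write X = Σ X_I over i = 1, …, 163, with X_I the indicator of one ascent.
There are 163 indicators.
For each fixed i, the pair (π(i), π(i+1)) is a uniformly random ordered pair of distinct values from {1, …, 164}; by symmetry P[π(i) < π(i+1)] = 1/2.
By linearity: E[X] = 163 · (1/2) = (164 − 1) · (1/2) = 163/2 ≈ 81.50000.

E[X] = 163/2 = 81.50000.


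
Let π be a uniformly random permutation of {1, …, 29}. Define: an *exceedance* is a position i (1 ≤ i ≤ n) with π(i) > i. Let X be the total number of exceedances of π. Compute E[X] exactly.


Write X = Σ_{i=1}^{29} X_i, where X_i = 1_{π(i) > i}.
For each fixed i, π(i) is uniform over {1, …, 29} (marginal of a uniform permutation), so P[π(i) > i] = (n − i)/n. Summing: Σ_{i=1}^{29} (n − i)/n = (0 + 1 + … + 28)/29 = 29(29 − 1)/(2·29) = (29 − 1)/2.
Hence E[X] = Σ_{i=1}^{29} (29 − i)/29 = 14 ≈ 14.000.

E[X] = 14 = 14.000.


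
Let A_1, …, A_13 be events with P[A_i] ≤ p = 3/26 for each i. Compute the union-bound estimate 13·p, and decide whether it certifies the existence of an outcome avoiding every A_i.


Union bound: P[∪_{i=1}^{13} A_i] ≤ Σ_i P[A_i] ≤ 13·p = 13·(3/26) = 3/2.
Numerically: 3/2 ≈ 1.5000000.
Is 3/2 < 1? NO.
Since the bound 3/2 is ≥ 1, the union bound is uninformative here; it does NOT by itself certify existence.

13·p = 3/2 ≈ 1.5000000; existence NOT certified by the union bound.


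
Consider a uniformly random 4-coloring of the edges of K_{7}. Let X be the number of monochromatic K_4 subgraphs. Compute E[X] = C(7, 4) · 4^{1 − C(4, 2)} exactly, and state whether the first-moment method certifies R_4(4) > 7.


E[X] = C(7, 4) · 4^{1 − 6} = 35 · 4^{−5} = 35/1024.
As a reduced fraction: E[X] = 35/1024 ≈ 0.0341797.
Is E[X] < 1? YES.
Since E[X] < 1, there exists a 4-coloring of K_{7} with no monochromatic K_4; hence R_4(4) > 7.

E[X] = 35/1024 ≈ 0.0341797; E[X] < 1, so R_4(4) > 7.


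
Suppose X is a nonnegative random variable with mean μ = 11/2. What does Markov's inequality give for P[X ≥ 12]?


μ = E[X] = 11/2, a = 12.
Markov: P[X ≥ 12] ≤ μ/a = (11/2)/12 = 11/24.
Numerically: ≈ 0.458333.
(Since a = 12 > μ = 5.500000, the bound 11/24 is < 1 and informative.)

P[X ≥ 12] ≤ 11/24 ≈ 0.458333.


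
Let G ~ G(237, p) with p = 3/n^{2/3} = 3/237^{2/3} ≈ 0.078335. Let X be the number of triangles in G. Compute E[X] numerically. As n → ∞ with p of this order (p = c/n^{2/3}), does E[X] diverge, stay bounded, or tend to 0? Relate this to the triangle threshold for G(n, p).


Number of potential triangles: C(237, 3) = 2190670.
Each occurs with probability p³ ≈ (0.078335)³ ≈ 4.8069220e-04.
By linearity: E[X] = C(237, 3)·p³ ≈ 2190670 · 4.8069220e-04 ≈ 1053.03797.
Since α = 2/3 < 1, p = c/n^{2/3} ≫ 1/n is above the triangle threshold p ~ 1/n. Asymptotically E[X] ~ (c³/6)·n^{3(1−α)} = (3³/6)·n^{1} → ∞; triangles are abundant w.h.p.

E[X] ≈ 1053.03797; in regime p = Θ(1/n^{2/3}) E[X] diverges (above the triangle threshold p ~ 1/n).


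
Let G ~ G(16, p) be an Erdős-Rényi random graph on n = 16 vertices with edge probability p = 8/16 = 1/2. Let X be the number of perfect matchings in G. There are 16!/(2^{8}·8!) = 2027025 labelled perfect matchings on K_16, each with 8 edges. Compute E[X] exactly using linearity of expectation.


K_16 has 16!/(2^{8}·8!) = 2027025 labelled perfect matchings.
For each such perfect matching H, let X_H = 1 if all 8 edges of H are present in G. Then P[X_H = 1] = p^{8} = (1/2)^{8} = 1/256.
By linearity of expectation: E[X] = Σ_H E[X_H] = 2027025 · p^{8} = 2027025 · 1/256 = 2027025/256.
Numerically: E[X] ≈ 7918.1.

E[X] = 2027025 · (1/2)^{8} = 2027025/256 ≈ 7918.1.


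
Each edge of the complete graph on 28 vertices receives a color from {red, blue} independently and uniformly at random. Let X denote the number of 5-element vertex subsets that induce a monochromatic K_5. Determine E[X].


Let X = Σ_S X_S over the C(28, 5) = 98280 subsets S of size 5, where X_S = 1 if the K_5 on S is monochromatic.
For a fixed S, the K_5 on S has C(5, 2) = 10 edges. P[all 10 edges red] = (1/2)^10, and likewise for blue, so P[monochromatic] = 2·(1/2)^10 = 2^{1 − 10} = 1/512.
By linearity: E[X] = C(28, 5) · 2^{1 − 10} = 98280 · 1/512 = 12285/64.
Numerically: E[X] ≈ 191.9531.

E[X] = C(28,5)·2^(1−C(5,2)) = 12285/64 ≈ 191.9531.


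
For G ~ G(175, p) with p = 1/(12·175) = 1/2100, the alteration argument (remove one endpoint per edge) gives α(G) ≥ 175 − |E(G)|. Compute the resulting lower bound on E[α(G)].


E[|E(G)|] = C(175, 2)·p = 15225 · (1/2100) = 29/4.
E[α(G)] ≥ n − E[|E(G)|] = 175 − 29/4 = 671/4.
Numerically: ≈ 167.7500.
(This is only a lower bound; the true E[α(G)] may be larger.)

E[α(G)] ≥ 671/4 ≈ 167.7500.


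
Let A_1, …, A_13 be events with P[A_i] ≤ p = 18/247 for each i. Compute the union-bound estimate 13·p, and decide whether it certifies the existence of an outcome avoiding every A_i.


Union bound: P[∪_{i=1}^{13} A_i] ≤ Σ_i P[A_i] ≤ 13·p = 13·(18/247) = 18/19.
Numerically: 18/19 ≈ 0.94737.
Is 18/19 < 1? YES.
Since P[∪ A_i] ≤ 18/19 < 1, the complement has P[∩ A_i^c] ≥ 1 − 18/19 = 1/19 > 0, so some outcome avoids every A_i.

13·p = 18/19 ≈ 0.94737; existence CERTIFIED by the union bound.


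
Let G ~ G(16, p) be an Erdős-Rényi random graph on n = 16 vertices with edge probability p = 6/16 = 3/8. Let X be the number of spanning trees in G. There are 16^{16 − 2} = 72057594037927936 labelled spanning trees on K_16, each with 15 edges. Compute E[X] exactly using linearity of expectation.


K_16 has 16^{16 − 2} = 72057594037927936 labelled spanning trees.
For each such spanning tree H, let X_H = 1 if all 15 edges of H are present in G. Then P[X_H = 1] = p^{15} = (3/8)^{15} = 14348907/35184372088832.
Summing the indicators: E[X] = Σ_H E[X_H] = 72057594037927936 · p^{15} = 72057594037927936 · 14348907/35184372088832 = 29386561536.
Numerically: E[X] ≈ 2.9387e+10.

E[X] = 72057594037927936 · (3/8)^{15} = 29386561536 ≈ 2.9387e+10.


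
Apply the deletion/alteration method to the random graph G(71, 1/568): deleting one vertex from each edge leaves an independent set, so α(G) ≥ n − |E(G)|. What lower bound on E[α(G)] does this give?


E[|E(G)|] = C(71, 2)·p = 2485 · (1/568) = 35/8.
E[α(G)] ≥ n − E[|E(G)|] = 71 − 35/8 = 533/8.
Numerically: ≈ 66.62500.
(This is only a lower bound; the true E[α(G)] may be larger.)

E[α(G)] ≥ 533/8 ≈ 66.62500.


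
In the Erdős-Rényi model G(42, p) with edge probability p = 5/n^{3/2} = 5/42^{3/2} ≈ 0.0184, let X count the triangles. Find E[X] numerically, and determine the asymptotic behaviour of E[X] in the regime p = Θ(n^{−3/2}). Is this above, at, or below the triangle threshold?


Number of potential triangles: C(42, 3) = 11480.
Each occurs with probability p³ ≈ (0.0184)³ ≈ 6.19852e-06.
By linearity: E[X] = C(42, 3)·p³ ≈ 11480 · 6.19852e-06 ≈ 0.071.
Since α = 3/2 > 1, p = c/n^{3/2} = o(1/n) is below the triangle threshold p ~ 1/n. Asymptotically E[X] ~ (c³/6)·n^{3(1−α)} = (5³/6)·n^{-1.5} → 0, so by Markov's inequality G has no triangles w.h.p.

E[X] ≈ 0.071; in regime p = Θ(1/n^{3/2}) E[X] tends to 0 (below the triangle threshold p ~ 1/n).


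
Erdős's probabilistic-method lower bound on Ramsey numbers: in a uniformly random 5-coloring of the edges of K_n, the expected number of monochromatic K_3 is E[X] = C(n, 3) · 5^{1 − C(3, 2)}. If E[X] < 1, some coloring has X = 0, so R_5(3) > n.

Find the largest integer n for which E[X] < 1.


We need C(n, 3) · 5^{1 − 3} < 1, i.e. C(n, 3) < 5^{3 − 1} = 25.
Check values of n near the boundary:
  n = 3: C(3, 3) = 1; 1 < 25? YES
  n = 4: C(4, 3) = 4; 4 < 25? YES
  n = 5: C(5, 3) = 10; 10 < 25? YES
  n = 6: C(6, 3) = 20; 20 < 25? YES
  n = 7: C(7, 3) = 35; 35 < 25? NO
The largest n with C(n, 3) < 25 is n = 6 (where E[X] = 4/5 ≈ 0.8000). Hence R_5(3) > 6, i.e. R_5(3) ≥ 7.

Largest n = 6; hence R_5(3) > 6.


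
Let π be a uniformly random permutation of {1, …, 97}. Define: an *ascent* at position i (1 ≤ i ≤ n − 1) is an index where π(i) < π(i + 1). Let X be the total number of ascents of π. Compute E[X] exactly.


Write X = Σ X_I over i = 1, …, 96, with X_I the indicator of one ascent.
There are 96 indicators.
For each fixed i, the pair (π(i), π(i+1)) is a uniformly random ordered pair of distinct values from {1, …, 97}; by symmetry P[π(i) < π(i+1)] = 1/2.
By linearity: E[X] = 96 · (1/2) = (97 − 1) · (1/2) = 48 ≈ 48.000.

E[X] = 48 = 48.000.


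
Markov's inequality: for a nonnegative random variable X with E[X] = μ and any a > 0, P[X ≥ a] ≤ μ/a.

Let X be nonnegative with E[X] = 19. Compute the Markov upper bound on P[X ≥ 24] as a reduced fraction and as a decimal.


μ = E[X] = 19, a = 24.
Markov: P[X ≥ 24] ≤ μ/a = (19)/24 = 19/24.
Numerically: ≈ 0.792.
(Since a = 24 > μ = 19.000, the bound 19/24 is < 1 and informative.)

P[X ≥ 24] ≤ 19/24 ≈ 0.792.


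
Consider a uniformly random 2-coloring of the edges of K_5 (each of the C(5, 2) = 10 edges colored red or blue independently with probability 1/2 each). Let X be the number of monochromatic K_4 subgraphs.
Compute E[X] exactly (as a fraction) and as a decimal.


Let X = Σ_S X_S over the C(5, 4) = 5 subsets S of size 4, where X_S = 1 if the K_4 on S is monochromatic.
For a fixed S, the K_4 on S has C(4, 2) = 6 edges. P[all 6 edges red] = (1/2)^6, and likewise for blue, so P[monochromatic] = 2·(1/2)^6 = 2^{1 − 6} = 1/32.
By linearity: E[X] = C(5, 4) · 2^{1 − 6} = 5 · 1/32 = 5/32.
Numerically: E[X] ≈ 0.156250.

E[X] = C(5,4)·2^(1−C(4,2)) = 5/32 ≈ 0.156250.


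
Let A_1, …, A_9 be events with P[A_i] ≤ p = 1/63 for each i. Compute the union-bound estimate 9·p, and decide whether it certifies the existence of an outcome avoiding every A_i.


Union bound: P[∪_{i=1}^{9} A_i] ≤ Σ_i P[A_i] ≤ 9·p = 9·(1/63) = 1/7.
Numerically: 1/7 ≈ 0.142857.
Is 1/7 < 1? YES.
Since P[∪ A_i] ≤ 1/7 < 1, the complement has P[∩ A_i^c] ≥ 1 − 1/7 = 6/7 > 0, so some outcome avoids every A_i.

9·p = 1/7 ≈ 0.142857; existence CERTIFIED by the union bound.


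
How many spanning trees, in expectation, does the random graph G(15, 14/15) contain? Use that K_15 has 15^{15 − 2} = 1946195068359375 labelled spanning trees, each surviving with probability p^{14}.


K_15 has 15^{15 − 2} = 1946195068359375 labelled spanning trees.
For each such spanning tree H, let X_H = 1 if all 14 edges of H are present in G. Then P[X_H = 1] = p^{14} = (14/15)^{14} = 11112006825558016/29192926025390625.
By linearity: E[X] = Σ_H E[X_H] = 1946195068359375 · p^{14} = 1946195068359375 · 11112006825558016/29192926025390625 = 11112006825558016/15.
Numerically: E[X] ≈ 7.408e+14.

E[X] = 1946195068359375 · (14/15)^{14} = 11112006825558016/15 ≈ 7.408e+14.


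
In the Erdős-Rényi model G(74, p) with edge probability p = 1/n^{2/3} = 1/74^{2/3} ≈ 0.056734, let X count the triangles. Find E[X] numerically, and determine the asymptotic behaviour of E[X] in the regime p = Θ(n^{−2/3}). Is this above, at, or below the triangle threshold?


Number of potential triangles: C(74, 3) = 64824.
Each occurs with probability p³ ≈ (0.056734)³ ≈ 1.8261505e-04.
By linearity: E[X] = C(74, 3)·p³ ≈ 64824 · 1.8261505e-04 ≈ 11.83784.
Since α = 2/3 < 1, p = c/n^{2/3} ≫ 1/n is above the triangle threshold p ~ 1/n. Asymptotically E[X] ~ (c³/6)·n^{3(1−α)} = (1³/6)·n^{1} → ∞; triangles are abundant w.h.p.

E[X] ≈ 11.83784; in regime p = Θ(1/n^{2/3}) E[X] diverges (above the triangle threshold p ~ 1/n).


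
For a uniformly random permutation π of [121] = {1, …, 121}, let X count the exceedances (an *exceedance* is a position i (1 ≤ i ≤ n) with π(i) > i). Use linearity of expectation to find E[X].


Write X = Σ_{i=1}^{121} X_i, where X_i = 1_{π(i) > i}.
For each fixed i, π(i) is uniform over {1, …, 121} (marginal of a uniform permutation), so P[π(i) > i] = (n − i)/n. Summing: Σ_{i=1}^{121} (n − i)/n = (0 + 1 + … + 120)/121 = 121(121 − 1)/(2·121) = (121 − 1)/2.
Hence E[X] = Σ_{i=1}^{121} (121 − i)/121 = 60 ≈ 60.00000.

E[X] = 60 = 60.00000.


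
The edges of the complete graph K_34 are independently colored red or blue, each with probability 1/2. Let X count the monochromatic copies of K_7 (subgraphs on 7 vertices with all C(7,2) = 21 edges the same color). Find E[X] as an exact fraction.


Let X = Σ_S X_S over the C(34, 7) = 5379616 subsets S of size 7, where X_S = 1 if the K_7 on S is monochromatic.
For a fixed S, the K_7 on S has C(7, 2) = 21 edges. P[all 21 edges red] = (1/2)^21, and likewise for blue, so P[monochromatic] = 2·(1/2)^21 = 2^{1 − 21} = 1/1048576.
By linearity: E[X] = C(34, 7) · 2^{1 − 21} = 5379616 · 1/1048576 = 168113/32768.
Numerically: E[X] ≈ 5.130402.

E[X] = C(34,7)·2^(1−C(7,2)) = 168113/32768 ≈ 5.130402.


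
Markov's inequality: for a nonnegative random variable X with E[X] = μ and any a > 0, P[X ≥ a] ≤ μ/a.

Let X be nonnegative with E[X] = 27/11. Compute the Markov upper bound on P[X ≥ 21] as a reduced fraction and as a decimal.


μ = E[X] = 27/11, a = 21.
Markov: P[X ≥ 21] ≤ μ/a = (27/11)/21 = 9/77.
Numerically: ≈ 0.1169.
(Since a = 21 > μ = 2.4545, the bound 9/77 is < 1 and informative.)

P[X ≥ 21] ≤ 9/77 ≈ 0.1169.


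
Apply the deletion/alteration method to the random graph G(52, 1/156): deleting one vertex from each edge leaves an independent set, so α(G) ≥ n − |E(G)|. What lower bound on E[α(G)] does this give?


E[|E(G)|] = C(52, 2)·p = 1326 · (1/156) = 17/2.
E[α(G)] ≥ n − E[|E(G)|] = 52 − 17/2 = 87/2.
Numerically: ≈ 43.500000.
(This is only a lower bound; the true E[α(G)] may be larger.)

E[α(G)] ≥ 87/2 ≈ 43.500000.


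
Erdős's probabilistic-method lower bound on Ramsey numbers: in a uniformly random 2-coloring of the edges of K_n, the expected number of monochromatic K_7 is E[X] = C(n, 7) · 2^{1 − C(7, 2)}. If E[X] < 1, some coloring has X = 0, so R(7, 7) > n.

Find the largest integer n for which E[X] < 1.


We need C(n, 7) · 2^{1 − 21} < 1, i.e. C(n, 7) < 2^{21 − 1} = 1048576.
Check values of n near the boundary:
  n = 26: C(26, 7) = 657800; 657800 < 1048576? YES
  n = 27: C(27, 7) = 888030; 888030 < 1048576? YES
  n = 28: C(28, 7) = 1184040; 1184040 < 1048576? NO
  n = 29: C(29, 7) = 1560780; 1560780 < 1048576? NO
  n = 30: C(30, 7) = 2035800; 2035800 < 1048576? NO
The largest n with C(n, 7) < 1048576 is n = 27 (where E[X] = 444015/524288 ≈ 0.846891). Hence R(7, 7) > 27, i.e. R(7, 7) ≥ 28.

Largest n = 27; hence R(7, 7) > 27.


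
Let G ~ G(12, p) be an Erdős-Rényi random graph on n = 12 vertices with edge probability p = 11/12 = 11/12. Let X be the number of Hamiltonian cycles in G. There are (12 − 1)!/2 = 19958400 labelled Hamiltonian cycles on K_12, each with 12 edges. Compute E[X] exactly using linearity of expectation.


K_12 has (12 − 1)!/2 = 19958400 labelled Hamiltonian cycles.
For each such Hamiltonian cycle H, let X_H = 1 if all 12 edges of H are present in G. Then P[X_H = 1] = p^{12} = (11/12)^{12} = 3138428376721/8916100448256.
By linearity of expectation: E[X] = Σ_H E[X_H] = 19958400 · p^{12} = 19958400 · 3138428376721/8916100448256 = 6041474625187925/859963392.
Numerically: E[X] ≈ 7.03e+06.

E[X] = 19958400 · (11/12)^{12} = 6041474625187925/859963392 ≈ 7.03e+06.


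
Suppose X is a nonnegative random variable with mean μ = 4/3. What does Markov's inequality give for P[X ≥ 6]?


μ = E[X] = 4/3, a = 6.
Markov: P[X ≥ 6] ≤ μ/a = (4/3)/6 = 2/9.
Numerically: ≈ 0.222222.
(Since a = 6 > μ = 1.333333, the bound 2/9 is < 1 and informative.)

P[X ≥ 6] ≤ 2/9 ≈ 0.222222.


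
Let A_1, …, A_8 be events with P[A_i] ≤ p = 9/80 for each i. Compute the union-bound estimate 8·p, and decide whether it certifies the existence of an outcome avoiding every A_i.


Union bound: P[∪_{i=1}^{8} A_i] ≤ Σ_i P[A_i] ≤ 8·p = 8·(9/80) = 9/10.
Numerically: 9/10 ≈ 0.900.
Is 9/10 < 1? YES.
Since P[∪ A_i] ≤ 9/10 < 1, the complement has P[∩ A_i^c] ≥ 1 − 9/10 = 1/10 > 0, so some outcome avoids every A_i.

8·p = 9/10 ≈ 0.900; existence CERTIFIED by the union bound.


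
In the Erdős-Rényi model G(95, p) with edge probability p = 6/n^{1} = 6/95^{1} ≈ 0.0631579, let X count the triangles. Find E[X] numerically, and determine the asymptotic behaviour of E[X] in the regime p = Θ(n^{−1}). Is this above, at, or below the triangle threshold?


Number of potential triangles: C(95, 3) = 138415.
Each occurs with probability p³ ≈ (0.0631579)³ ≈ 2.51931768e-04.
By linearity: E[X] = C(95, 3)·p³ ≈ 138415 · 2.51931768e-04 ≈ 34.871136.
Here α = 1, so p = 6/n is exactly at the triangle threshold p ~ 1/n. Asymptotically E[X] → c³/6 = 6³/6 = 36 ≈ 36.000000, a bounded constant. In this regime the triangle count is asymptotically Poisson(c³/6).

E[X] ≈ 34.871136; in regime p = Θ(1/n^{1}) E[X] stays bounded (at the triangle threshold p ~ 1/n).


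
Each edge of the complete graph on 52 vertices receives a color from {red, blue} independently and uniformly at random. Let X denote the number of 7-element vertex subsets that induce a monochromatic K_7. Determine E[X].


Let X = Σ_S X_S over the C(52, 7) = 133784560 subsets S of size 7, where X_S = 1 if the K_7 on S is monochromatic.
For a fixed S, the K_7 on S has C(7, 2) = 21 edges. P[all 21 edges red] = (1/2)^21, and likewise for blue, so P[monochromatic] = 2·(1/2)^21 = 2^{1 − 21} = 1/1048576.
By linearity of expectation: E[X] = C(52, 7) · 2^{1 − 21} = 133784560 · 1/1048576 = 8361535/65536.
Numerically: E[X] ≈ 127.5869.

E[X] = C(52,7)·2^(1−C(7,2)) = 8361535/65536 ≈ 127.5869.


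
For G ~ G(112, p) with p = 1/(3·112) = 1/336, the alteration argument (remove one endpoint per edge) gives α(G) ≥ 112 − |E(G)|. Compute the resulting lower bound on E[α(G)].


E[|E(G)|] = C(112, 2)·p = 6216 · (1/336) = 37/2.
E[α(G)] ≥ n − E[|E(G)|] = 112 − 37/2 = 187/2.
Numerically: ≈ 93.500.
(This is only a lower bound; the true E[α(G)] may be larger.)

E[α(G)] ≥ 187/2 ≈ 93.500.


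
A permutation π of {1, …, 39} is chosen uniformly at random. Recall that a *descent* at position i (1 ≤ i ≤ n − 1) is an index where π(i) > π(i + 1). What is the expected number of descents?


Write X = Σ X_I over i = 1, …, 38, with X_I the indicator of one descent.
There are 38 indicators.
For each fixed i, the pair (π(i), π(i+1)) is a uniformly random ordered pair of distinct values from {1, …, 39}; by symmetry P[π(i) > π(i+1)] = 1/2.
By linearity: E[X] = 38 · (1/2) = (39 − 1) · (1/2) = 19 ≈ 19.000.

E[X] = 19 = 19.000.


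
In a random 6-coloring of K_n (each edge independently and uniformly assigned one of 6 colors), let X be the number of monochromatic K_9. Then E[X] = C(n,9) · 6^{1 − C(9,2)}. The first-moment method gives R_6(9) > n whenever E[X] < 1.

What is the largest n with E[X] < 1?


We need C(n, 9) · 6^{1 − 36} < 1, i.e. C(n, 9) < 6^{36 − 1} = 1719070799748422591028658176.
Check values of n near the boundary:
  n = 4403: C(4403, 9) = 1699894433046281918452233150; 1699894433046281918452233150 < 1719070799748422591028658176? YES
  n = 4404: C(4404, 9) = 1703375445537161676647015880; 1703375445537161676647015880 < 1719070799748422591028658176? YES
  n = 4405: C(4405, 9) = 1706862792900636302463627150; 1706862792900636302463627150 < 1719070799748422591028658176? YES
  n = 4406: C(4406, 9) = 1710356485221788389505285700; 1710356485221788389505285700 < 1719070799748422591028658176? YES
  n = 4407: C(4407, 9) = 1713856532599459170657070050; 1713856532599459170657070050 < 1719070799748422591028658176? YES
  n = 4408: C(4408, 9) = 1717362945146264156457459600; 1717362945146264156457459600 < 1719070799748422591028658176? YES
  n = 4409: C(4409, 9) = 1720875732988608787686577131; 1720875732988608787686577131 < 1719070799748422591028658176? NO
The largest n with C(n, 9) < 1719070799748422591028658176 is n = 4408 (where E[X] = 35778394690547169926197075/35813974994758803979763712 ≈ 0.9990). Hence R_6(9) > 4408, i.e. R_6(9) ≥ 4409.

Largest n = 4408; hence R_6(9) > 4408.


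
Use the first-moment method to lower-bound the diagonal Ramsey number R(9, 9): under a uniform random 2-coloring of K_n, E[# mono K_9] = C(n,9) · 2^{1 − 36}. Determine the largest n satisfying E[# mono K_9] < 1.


We need C(n, 9) · 2^{1 − 36} < 1, i.e. C(n, 9) < 2^{36 − 1} = 34359738368.
Check values of n near the boundary:
  n = 64: C(64, 9) = 27540584512; 27540584512 < 34359738368? YES
  n = 65: C(65, 9) = 31966749880; 31966749880 < 34359738368? YES
  n = 66: C(66, 9) = 37014131440; 37014131440 < 34359738368? NO
The largest n with C(n, 9) < 34359738368 is n = 65 (where E[X] = 3995843735/4294967296 ≈ 0.93035). Hence R(9, 9) > 65, i.e. R(9, 9) ≥ 66.

Largest n = 65; hence R(9, 9) > 65.


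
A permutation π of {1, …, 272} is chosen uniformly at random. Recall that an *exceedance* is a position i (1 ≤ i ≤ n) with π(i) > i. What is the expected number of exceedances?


Write X = Σ_{i=1}^{272} X_i, where X_i = 1_{π(i) > i}.
For each fixed i, π(i) is uniform over {1, …, 272} (marginal of a uniform permutation), so P[π(i) > i] = (n − i)/n. Summing: Σ_{i=1}^{272} (n − i)/n = (0 + 1 + … + 271)/272 = 272(272 − 1)/(2·272) = (272 − 1)/2.
Hence E[X] = Σ_{i=1}^{272} (272 − i)/272 = 271/2 ≈ 135.500.

E[X] = 271/2 = 135.500.


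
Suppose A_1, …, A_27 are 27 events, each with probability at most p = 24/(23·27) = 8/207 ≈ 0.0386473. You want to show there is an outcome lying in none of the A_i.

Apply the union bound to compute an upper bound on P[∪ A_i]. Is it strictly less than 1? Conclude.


Union bound: P[∪_{i=1}^{27} A_i] ≤ Σ_i P[A_i] ≤ 27·p = 27·(8/207) = 24/23.
Numerically: 24/23 ≈ 1.0434783.
Is 24/23 < 1? NO.
Since the bound 24/23 is ≥ 1, the union bound is uninformative here; it does NOT by itself certify existence.

27·p = 24/23 ≈ 1.0434783; existence NOT certified by the union bound.
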